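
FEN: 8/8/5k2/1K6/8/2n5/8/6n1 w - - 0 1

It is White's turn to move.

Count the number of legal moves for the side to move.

7

White to move; king on b5.
In check: yes, from the black knight on c3.
Legal moves: Kc6, Kb6, Ka6, Kc5, Ka5, Kc4, Kb4.
Count: 7.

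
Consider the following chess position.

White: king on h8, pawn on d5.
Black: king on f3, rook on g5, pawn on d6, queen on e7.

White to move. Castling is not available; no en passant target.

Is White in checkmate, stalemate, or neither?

stalemate

White to move; white king on h8.
In check: no.
King squares — g7: attacked by Rg5; h7: attacked by Qe7; g8: attacked by Rg5.
Legal moves for White: none.
Not in check and no legal moves → stalemate.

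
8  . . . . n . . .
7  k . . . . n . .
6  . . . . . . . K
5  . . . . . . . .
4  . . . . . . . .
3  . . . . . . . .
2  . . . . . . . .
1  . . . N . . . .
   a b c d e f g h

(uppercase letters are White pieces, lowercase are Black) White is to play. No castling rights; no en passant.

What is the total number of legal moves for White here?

3

White to move; king on h6.
In check: yes, from the black knight on f7.
Legal moves: Kh7, Kg6, Kh5.
Count: 3.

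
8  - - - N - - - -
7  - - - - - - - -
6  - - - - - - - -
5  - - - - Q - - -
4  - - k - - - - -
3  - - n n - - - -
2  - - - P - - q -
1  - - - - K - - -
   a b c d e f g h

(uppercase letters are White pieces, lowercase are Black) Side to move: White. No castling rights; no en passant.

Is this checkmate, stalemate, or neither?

White to move; white king on e1.
In check: yes, from the black knight on d3.
King squares — d1: attacked by Nc3; f1: attacked by Qg2; d2: own pawn; e2: attacked by Qg2; f2: attacked by Qg2.
Legal moves for White: none.
In check with no legal moves → checkmate.

checkmate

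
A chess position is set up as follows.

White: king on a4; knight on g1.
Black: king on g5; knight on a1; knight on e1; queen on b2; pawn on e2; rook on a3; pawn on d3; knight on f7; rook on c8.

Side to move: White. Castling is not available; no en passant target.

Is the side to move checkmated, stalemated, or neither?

checkmate

White to move; white king on a4.
In check: yes, from the black rook on a3.
King squares — a3: attacked by Qb2; b3: attacked by Na1; b4: attacked by Qb2; a5: attacked by Ra3; b5: attacked by Qb2.
Legal moves for White: none.
In check with no legal moves → checkmate.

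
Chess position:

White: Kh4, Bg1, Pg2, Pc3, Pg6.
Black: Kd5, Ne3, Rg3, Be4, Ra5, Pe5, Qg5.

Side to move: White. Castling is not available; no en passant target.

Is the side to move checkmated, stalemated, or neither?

checkmate

White to move; white king on h4.
In check: yes, from the black queen on g5.
King squares — g3: attacked by Qg5; h3: attacked by Rg3; g4: attacked by Ne3; g5: attacked by Rg3; h5: attacked by Qg5.
Legal moves for White: none.
In check with no legal moves → checkmate.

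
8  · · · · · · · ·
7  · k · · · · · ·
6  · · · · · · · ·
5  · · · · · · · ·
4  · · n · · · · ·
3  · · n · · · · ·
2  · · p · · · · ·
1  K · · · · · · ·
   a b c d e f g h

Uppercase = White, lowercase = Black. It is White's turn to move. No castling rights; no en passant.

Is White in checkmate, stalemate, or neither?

stalemate

White to move; white king on a1.
In check: no.
King squares — b1: attacked by Pc2; a2: attacked by Nc3; b2: attacked by Nc4.
Legal moves for White: none.
Not in check and no legal moves → stalemate.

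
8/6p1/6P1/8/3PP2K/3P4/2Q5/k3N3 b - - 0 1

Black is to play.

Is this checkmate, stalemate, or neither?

stalemate

Black to move; black king on a1.
In check: no.
King squares — b1: attacked by Qc2; a2: attacked by Qc2; b2: attacked by Qc2.
Legal moves for Black: none.
Not in check and no legal moves → stalemate.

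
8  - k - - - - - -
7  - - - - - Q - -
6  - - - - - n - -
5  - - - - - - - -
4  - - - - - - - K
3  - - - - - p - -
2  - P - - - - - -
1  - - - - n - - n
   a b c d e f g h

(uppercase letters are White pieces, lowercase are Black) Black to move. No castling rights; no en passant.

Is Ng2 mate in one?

no

After Ng2: white king on h4; in check: yes, from the black knight on g2.
White has 2 legal replies: Kg5, Kh3.
In check but a legal move exists → not checkmate.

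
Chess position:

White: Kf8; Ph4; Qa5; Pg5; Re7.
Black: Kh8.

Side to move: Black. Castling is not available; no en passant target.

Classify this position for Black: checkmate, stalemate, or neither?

Black to move; black king on h8.
In check: no.
King squares — g7: attacked by Re7; h7: attacked by Re7; g8: attacked by Kf8.
Legal moves for Black: none.
Not in check and no legal moves → stalemate.

stalemate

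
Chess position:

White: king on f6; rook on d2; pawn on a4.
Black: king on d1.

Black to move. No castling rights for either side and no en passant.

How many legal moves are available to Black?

3

Black to move; king on d1.
In check: yes, from the white rook on d2.
Legal moves: Kxd2, Ke1, Kc1.
Count: 3.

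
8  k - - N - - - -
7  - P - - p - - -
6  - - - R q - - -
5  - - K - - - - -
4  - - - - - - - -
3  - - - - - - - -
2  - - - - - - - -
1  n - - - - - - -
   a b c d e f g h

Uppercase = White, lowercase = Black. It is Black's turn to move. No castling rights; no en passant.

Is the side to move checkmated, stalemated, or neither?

neither

Black to move; black king on a8.
In check: yes, from the white pawn on b7.
Legal moves for Black: Kb8, Ka7.
Black is in check but has 2 legal moves → neither.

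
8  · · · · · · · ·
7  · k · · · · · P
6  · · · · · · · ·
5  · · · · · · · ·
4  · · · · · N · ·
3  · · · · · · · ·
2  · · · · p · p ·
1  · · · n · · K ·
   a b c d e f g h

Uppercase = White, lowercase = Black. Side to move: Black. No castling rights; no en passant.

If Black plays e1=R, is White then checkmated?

no

After e1=R: white king on g1; in check: yes, from the black rook on e1.
White has 2 legal replies: Kh2, Kxg2.
In check but a legal move exists → not checkmate.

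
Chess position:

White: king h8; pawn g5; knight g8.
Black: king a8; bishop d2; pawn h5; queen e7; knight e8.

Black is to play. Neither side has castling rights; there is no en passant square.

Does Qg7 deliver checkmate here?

After Qg7: white king on h8; in check: yes, from the black queen on g7.
King squares — g7: attacked by Ne8; h7: attacked by Qg7; g8: own knight.
White has no legal moves → checkmate.

yes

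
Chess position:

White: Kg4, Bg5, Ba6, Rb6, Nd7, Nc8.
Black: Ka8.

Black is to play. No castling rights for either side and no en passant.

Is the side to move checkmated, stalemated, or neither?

Black to move; black king on a8.
In check: no.
King squares — a7: attacked by Nc8; b7: attacked by Ba6; b8: attacked by Rb6.
Legal moves for Black: none.
Not in check and no legal moves → stalemate.

stalemate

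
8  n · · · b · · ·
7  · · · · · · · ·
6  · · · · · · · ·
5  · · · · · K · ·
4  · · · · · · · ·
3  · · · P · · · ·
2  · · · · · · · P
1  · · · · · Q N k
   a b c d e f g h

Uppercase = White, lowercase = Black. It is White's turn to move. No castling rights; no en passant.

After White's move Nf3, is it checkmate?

yes

After Nf3: black king on h1; in check: yes, from the white queen on f1.
King squares — g1: attacked by Qf1; g2: attacked by Qf1; h2: attacked by Nf3.
Black has no legal moves → checkmate.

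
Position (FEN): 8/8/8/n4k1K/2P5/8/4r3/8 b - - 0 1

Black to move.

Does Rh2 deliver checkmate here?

After Rh2: white king on h5; in check: yes, from the black rook on h2.
King squares — g4: attacked by Kf5; h4: attacked by Rh2; g5: attacked by Kf5; g6: attacked by Kf5; h6: attacked by Rh2.
White has no legal moves → checkmate.

yes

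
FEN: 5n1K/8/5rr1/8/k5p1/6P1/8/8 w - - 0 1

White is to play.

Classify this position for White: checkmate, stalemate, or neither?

stalemate

White to move; white king on h8.
In check: no.
King squares — g7: attacked by Rg6; h7: attacked by Nf8; g8: attacked by Rg6.
Legal moves for White: none.
Not in check and no legal moves → stalemate.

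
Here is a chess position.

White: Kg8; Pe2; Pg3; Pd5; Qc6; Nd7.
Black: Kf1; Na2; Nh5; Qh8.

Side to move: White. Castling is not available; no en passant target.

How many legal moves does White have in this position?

White to move; king on g8.
In check: yes, from the black queen on h8.
Legal moves: Kxh8, Kf7.
Count: 2.

2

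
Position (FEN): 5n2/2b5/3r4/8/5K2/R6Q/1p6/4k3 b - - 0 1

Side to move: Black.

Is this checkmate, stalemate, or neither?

Black to move; black king on e1.
In check: no.
Legal moves for Black include: Nh7, Nd7, Ng6+, Ne6+, Bd8, Bb8, Bb6, Ba5, Rd8+, Rd7+, Rh6+, Rg6+, Rf6+, Re6+, Rc6+, Rb6+, Ra6+, Rd5+, ... (list truncated; more exist).
Black has legal moves and is not in check → neither.

neither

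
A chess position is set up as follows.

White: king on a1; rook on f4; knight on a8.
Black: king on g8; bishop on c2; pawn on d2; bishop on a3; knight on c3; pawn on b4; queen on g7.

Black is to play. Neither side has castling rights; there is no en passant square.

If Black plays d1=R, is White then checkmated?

After d1=R: white king on a1; in check: yes, from the black rook on d1.
King squares — b1: attacked by Rd1; a2: attacked by Nc3; b2: attacked by Ba3.
White has no legal moves → checkmate.

yes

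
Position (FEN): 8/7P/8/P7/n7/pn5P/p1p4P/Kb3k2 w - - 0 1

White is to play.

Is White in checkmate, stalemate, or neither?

White to move; white king on a1.
In check: yes, from the black knight on b3.
King squares — b1: attacked by Pa2; a2: attacked by Bb1; b2: attacked by Pa3.
Legal moves for White: none.
In check with no legal moves → checkmate.

checkmate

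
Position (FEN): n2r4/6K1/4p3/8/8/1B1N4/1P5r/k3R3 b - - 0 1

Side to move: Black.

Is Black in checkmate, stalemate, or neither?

Black to move; black king on a1.
In check: yes, from the white rook on e1.
King squares — b1: attacked by Re1; a2: attacked by Bb3; b2: attacked by Nd3.
Legal moves for Black: none.
In check with no legal moves → checkmate.

checkmate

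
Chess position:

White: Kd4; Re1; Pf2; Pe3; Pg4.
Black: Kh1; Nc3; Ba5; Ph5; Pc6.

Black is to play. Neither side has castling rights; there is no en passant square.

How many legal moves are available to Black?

Black to move; king on h1.
In check: yes, from the white rook on e1.
Legal moves: Kh2, Kg2.
Count: 2.

2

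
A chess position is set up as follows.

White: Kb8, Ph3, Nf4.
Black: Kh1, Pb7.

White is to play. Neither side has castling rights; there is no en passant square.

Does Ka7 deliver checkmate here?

no

After Ka7: black king on h1; in check: no.
Black is not in check, so this cannot be checkmate.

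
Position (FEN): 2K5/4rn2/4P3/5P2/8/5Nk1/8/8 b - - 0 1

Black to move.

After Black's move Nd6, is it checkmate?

After Nd6: white king on c8; in check: yes, from the black knight on d6.
White has 2 legal replies: Kd8, Kb8.
In check but a legal move exists → not checkmate.

no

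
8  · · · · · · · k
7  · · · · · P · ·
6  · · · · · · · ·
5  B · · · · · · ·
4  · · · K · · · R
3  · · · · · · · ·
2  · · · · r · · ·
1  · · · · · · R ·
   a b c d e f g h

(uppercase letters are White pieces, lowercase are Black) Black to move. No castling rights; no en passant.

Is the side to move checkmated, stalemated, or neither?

checkmate

Black to move; black king on h8.
In check: yes, from the white rook on h4.
King squares — g7: attacked by Rg1; h7: attacked by Rh4; g8: attacked by Rg1.
Legal moves for Black: none.
In check with no legal moves → checkmate.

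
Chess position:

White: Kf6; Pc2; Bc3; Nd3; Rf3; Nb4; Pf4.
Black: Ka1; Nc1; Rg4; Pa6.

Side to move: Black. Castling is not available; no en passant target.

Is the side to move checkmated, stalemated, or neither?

neither

Black to move; black king on a1.
In check: yes, from the white bishop on c3.
Legal moves for Black: Kb1.
Black is in check but has 1 legal move → neither.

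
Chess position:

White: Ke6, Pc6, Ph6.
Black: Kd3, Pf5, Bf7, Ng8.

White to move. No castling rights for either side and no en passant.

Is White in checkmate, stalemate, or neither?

White to move; white king on e6.
In check: yes, from the black bishop on f7.
King squares — d5: attacked by Bf7; e5: available; f5: available; d6: available; f6: attacked by Ng8; d7: available; e7: attacked by Ng8; f7: available.
Legal moves for White: Kxf7, Kd7, Kd6, Kxf5, Ke5.
White is in check but has 5 legal moves → neither.

neither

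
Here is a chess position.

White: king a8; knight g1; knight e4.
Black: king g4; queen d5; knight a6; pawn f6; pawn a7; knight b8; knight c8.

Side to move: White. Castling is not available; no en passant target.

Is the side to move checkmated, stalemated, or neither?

White to move; white king on a8.
In check: yes, from the black queen on d5.
King squares — a7: attacked by Nc8; b7: attacked by Qd5; b8: attacked by Na6.
Legal moves for White: none.
In check with no legal moves → checkmate.

checkmate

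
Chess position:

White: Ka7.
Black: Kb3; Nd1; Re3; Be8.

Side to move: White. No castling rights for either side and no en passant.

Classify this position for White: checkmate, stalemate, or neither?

White to move; white king on a7.
In check: no.
Legal moves for White: Kb8, Ka8, Kb7, Kb6, Ka6.
White has 5 legal moves and is not in check → neither.

neither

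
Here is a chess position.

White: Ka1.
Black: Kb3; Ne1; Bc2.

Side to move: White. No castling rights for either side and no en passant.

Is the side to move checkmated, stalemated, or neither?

White to move; white king on a1.
In check: no.
King squares — b1: attacked by Bc2; a2: attacked by Kb3; b2: attacked by Kb3.
Legal moves for White: none.
Not in check and no legal moves → stalemate.

stalemate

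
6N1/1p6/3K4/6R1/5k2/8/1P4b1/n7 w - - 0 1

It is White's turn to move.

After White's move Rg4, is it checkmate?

After Rg4: black king on f4; in check: yes, from the white rook on g4.
Black has 4 legal replies: Kf5, Kxg4, Kf3, Ke3.
In check but a legal move exists → not checkmate.

no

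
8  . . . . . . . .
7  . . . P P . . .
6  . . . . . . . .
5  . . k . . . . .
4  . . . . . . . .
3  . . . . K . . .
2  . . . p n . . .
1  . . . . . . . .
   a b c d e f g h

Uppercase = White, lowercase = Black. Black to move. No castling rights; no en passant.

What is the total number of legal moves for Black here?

Black to move; king on c5.
In check: no.
Legal moves: Kd6, Kc6, Kb6, Kd5, Kb5, Kc4, Kb4, Nf4, Nd4, Ng3, Nc3, Ng1, Nc1, d1=Q, d1=R, d1=B, d1=N+.
Count: 17.

17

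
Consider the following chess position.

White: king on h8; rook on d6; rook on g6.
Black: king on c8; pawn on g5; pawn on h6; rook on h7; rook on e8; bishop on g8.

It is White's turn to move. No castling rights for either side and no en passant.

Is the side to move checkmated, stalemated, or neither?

checkmate

White to move; white king on h8.
In check: yes, from the black rook on h7.
King squares — g7: attacked by Rh7; h7: attacked by Bg8; g8: attacked by Re8.
Legal moves for White: none.
In check with no legal moves → checkmate.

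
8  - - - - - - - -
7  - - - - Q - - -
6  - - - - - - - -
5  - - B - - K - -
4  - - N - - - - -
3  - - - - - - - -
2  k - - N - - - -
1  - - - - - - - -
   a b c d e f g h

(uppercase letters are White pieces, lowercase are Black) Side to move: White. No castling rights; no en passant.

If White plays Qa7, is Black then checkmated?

yes

After Qa7: black king on a2; in check: yes, from the white queen on a7.
King squares — a1: attacked by Qa7; b1: attacked by Nd2; b2: attacked by Nc4; a3: attacked by Nc4; b3: attacked by Nd2.
Black has no legal moves → checkmate.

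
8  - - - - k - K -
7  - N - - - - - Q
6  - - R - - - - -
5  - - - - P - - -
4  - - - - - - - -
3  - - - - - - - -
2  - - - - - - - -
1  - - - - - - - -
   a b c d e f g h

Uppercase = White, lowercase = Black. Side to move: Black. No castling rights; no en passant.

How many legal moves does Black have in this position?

0

Black to move; king on e8.
In check: no.
Legal moves: none.
Count: 0.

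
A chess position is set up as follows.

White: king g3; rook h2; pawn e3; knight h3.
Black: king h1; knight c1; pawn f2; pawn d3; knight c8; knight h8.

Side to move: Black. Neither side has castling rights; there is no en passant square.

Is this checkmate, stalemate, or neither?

checkmate

Black to move; black king on h1.
In check: yes, from the white rook on h2.
King squares — g1: attacked by Nh3; g2: attacked by Rh2; h2: attacked by Kg3.
Legal moves for Black: none.
In check with no legal moves → checkmate.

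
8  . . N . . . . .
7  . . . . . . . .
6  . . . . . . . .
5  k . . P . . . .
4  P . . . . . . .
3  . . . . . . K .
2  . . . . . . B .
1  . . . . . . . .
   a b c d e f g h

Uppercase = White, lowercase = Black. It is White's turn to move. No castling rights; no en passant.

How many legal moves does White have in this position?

17

White to move; king on g3.
In check: no.
Legal moves: Ne7, Na7, Nd6, Nb6, Kh4, Kg4, Kf4, Kh3, Kf3, Kh2, Kf2, Be4, Bh3, Bf3, Bh1, Bf1, d6.
Count: 17.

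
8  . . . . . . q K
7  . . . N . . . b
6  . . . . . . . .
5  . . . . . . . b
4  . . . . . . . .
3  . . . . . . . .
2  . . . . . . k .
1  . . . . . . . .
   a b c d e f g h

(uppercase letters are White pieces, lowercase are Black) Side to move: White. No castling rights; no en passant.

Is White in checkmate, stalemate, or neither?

White to move; white king on h8.
In check: yes, from the black queen on g8.
King squares — g7: attacked by Qg8; h7: attacked by Qg8; g8: attacked by Bh7.
Legal moves for White: none.
In check with no legal moves → checkmate.

checkmate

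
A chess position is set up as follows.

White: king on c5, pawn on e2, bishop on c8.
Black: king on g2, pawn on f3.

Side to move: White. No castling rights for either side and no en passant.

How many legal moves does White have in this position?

18

White to move; king on c5.
In check: no.
Legal moves: Bd7, Bb7, Be6, Ba6, Bf5, Bg4, Bh3+, Kd6, Kc6, Kb6, Kd5, Kb5, Kd4, Kc4, Kb4, exf3, e3, e4.
Count: 18.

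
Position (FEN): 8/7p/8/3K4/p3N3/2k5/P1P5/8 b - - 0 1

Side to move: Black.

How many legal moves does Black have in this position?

Black to move; king on c3.
In check: yes, from the white knight on e4.
Legal moves: Kb4, Kxc2, Kb2.
Count: 3.

3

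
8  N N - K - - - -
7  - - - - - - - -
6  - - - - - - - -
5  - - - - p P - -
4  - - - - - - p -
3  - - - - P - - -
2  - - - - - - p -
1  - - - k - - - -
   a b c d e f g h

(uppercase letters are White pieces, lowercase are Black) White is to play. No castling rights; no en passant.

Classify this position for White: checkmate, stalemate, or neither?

White to move; white king on d8.
In check: no.
Legal moves for White: Ke8, Kc8, Ke7, Kd7, Kc7, Nd7, Nc6, Na6, Nc7, Nb6, f6, e4.
White has 12 legal moves and is not in check → neither.

neither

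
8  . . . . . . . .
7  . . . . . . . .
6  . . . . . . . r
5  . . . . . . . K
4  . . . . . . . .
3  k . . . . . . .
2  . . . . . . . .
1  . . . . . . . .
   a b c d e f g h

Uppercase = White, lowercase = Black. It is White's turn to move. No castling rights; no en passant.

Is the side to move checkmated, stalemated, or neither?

White to move; white king on h5.
In check: yes, from the black rook on h6.
King squares — g4: available; h4: attacked by Rh6; g5: available; g6: attacked by Rh6; h6: available.
Legal moves for White: Kxh6, Kg5, Kg4.
White is in check but has 3 legal moves → neither.

neither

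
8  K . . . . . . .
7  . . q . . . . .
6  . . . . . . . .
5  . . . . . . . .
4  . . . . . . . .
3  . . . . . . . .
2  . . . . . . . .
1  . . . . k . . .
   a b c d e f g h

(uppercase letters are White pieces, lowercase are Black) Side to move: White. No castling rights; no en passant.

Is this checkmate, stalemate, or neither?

stalemate

White to move; white king on a8.
In check: no.
King squares — a7: attacked by Qc7; b7: attacked by Qc7; b8: attacked by Qc7.
Legal moves for White: none.
Not in check and no legal moves → stalemate.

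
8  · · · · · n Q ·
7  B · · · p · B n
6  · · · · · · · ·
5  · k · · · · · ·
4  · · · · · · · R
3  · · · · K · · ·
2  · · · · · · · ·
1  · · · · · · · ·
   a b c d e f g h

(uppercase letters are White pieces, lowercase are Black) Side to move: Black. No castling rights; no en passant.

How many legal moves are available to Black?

Black to move; king on b5.
In check: no.
Legal moves: Nd7, Ng6, Ne6, Nf6, Ng5, Kc6, Ka6, Ka5, e6, e5.
Count: 10.

10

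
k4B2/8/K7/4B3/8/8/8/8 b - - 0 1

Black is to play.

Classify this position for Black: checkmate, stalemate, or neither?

Black to move; black king on a8.
In check: no.
King squares — a7: attacked by Ka6; b7: attacked by Ka6; b8: attacked by Be5.
Legal moves for Black: none.
Not in check and no legal moves → stalemate.

stalemate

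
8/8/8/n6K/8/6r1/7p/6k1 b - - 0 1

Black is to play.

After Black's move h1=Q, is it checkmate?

yes

After h1=Q: white king on h5; in check: yes, from the black queen on h1.
King squares — g4: attacked by Rg3; h4: attacked by Qh1; g5: attacked by Rg3; g6: attacked by Rg3; h6: attacked by Qh1.
White has no legal moves → checkmate.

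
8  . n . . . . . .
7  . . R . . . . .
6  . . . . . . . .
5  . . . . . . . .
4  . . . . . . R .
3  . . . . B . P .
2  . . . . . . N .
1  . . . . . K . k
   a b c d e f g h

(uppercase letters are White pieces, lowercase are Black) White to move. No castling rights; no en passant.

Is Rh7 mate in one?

After Rh7: black king on h1; in check: yes, from the white rook on h7.
King squares — g1: attacked by Kf1; g2: attacked by Kf1; h2: attacked by Rh7.
Black has no legal moves → checkmate.

yes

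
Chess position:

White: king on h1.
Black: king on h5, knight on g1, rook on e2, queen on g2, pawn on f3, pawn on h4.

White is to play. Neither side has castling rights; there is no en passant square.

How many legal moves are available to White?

White to move; king on h1.
In check: yes, from the black queen on g2.
Legal moves: none.
Count: 0.

0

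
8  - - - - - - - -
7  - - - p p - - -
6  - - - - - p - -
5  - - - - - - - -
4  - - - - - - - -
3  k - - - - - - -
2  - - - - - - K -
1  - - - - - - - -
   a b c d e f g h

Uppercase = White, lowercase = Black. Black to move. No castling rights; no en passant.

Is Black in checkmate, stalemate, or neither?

Black to move; black king on a3.
In check: no.
Legal moves for Black: Kb4, Ka4, Kb3, Kb2, Ka2, e6, d6, f5, e5, d5.
Black has 10 legal moves and is not in check → neither.

neither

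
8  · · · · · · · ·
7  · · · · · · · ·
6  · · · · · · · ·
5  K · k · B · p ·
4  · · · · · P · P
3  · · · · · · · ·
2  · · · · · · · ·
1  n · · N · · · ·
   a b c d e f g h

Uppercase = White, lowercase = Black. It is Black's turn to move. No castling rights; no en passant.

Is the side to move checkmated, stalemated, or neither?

Black to move; black king on c5.
In check: no.
Legal moves for Black: Kc6, Kd5, Kc4, Nb3+, Nc2, gxh4, gxf4, g4.
Black has 8 legal moves and is not in check → neither.

neither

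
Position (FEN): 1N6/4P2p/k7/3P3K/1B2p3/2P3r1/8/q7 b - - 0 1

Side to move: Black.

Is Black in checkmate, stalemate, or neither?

neither

Black to move; black king on a6.
In check: yes, from the white knight on b8.
King squares — a5: attacked by Bb4; b5: available; b6: available; a7: available; b7: available.
Legal moves for Black: Kb7, Ka7, Kb6, Kb5.
Black is in check but has 4 legal moves → neither.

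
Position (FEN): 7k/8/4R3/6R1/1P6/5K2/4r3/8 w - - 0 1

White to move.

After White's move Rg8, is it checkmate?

no

After Rg8: black king on h8; in check: yes, from the white rook on g8.
Black has 2 legal replies: Kxg8, Kh7.
In check but a legal move exists → not checkmate.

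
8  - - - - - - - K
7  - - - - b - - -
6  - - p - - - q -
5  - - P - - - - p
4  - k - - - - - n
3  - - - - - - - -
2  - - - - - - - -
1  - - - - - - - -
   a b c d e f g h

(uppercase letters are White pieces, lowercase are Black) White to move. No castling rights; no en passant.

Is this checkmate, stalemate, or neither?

White to move; white king on h8.
In check: no.
King squares — g7: attacked by Qg6; h7: attacked by Qg6; g8: attacked by Qg6.
Legal moves for White: none.
Not in check and no legal moves → stalemate.

stalemate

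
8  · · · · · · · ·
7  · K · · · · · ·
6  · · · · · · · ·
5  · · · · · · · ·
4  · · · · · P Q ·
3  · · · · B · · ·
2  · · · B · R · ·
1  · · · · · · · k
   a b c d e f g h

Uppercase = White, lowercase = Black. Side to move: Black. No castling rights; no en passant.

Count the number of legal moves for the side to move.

Black to move; king on h1.
In check: no.
Legal moves: none.
Count: 0.

0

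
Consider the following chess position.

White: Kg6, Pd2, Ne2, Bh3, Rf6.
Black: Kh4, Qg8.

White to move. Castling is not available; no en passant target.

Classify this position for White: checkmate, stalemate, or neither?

White to move; white king on g6.
In check: yes, from the black queen on g8.
King squares — f5: available; g5: attacked by Kh4; h5: attacked by Kh4; f6: own rook; h6: available; f7: attacked by Qg8; g7: attacked by Qg8; h7: attacked by Qg8.
Legal moves for White: Kh6, Kf5.
White is in check but has 2 legal moves → neither.

neither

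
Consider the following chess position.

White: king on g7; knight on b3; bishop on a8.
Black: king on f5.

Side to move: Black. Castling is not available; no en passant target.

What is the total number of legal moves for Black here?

5

Black to move; king on f5.
In check: no.
Legal moves: Ke6, Kg5, Ke5, Kg4, Kf4.
Count: 5.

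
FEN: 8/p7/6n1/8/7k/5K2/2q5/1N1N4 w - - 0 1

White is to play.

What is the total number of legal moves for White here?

White to move; king on f3.
In check: no.
Legal moves: Ke3, Ne3, Ndc3, Nf2, Nb2, Nbc3, Na3, Nd2.
Count: 8.

8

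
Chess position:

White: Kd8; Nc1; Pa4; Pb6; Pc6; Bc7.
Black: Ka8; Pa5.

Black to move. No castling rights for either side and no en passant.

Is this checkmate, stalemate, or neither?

Black to move; black king on a8.
In check: no.
King squares — a7: attacked by Pb6; b7: attacked by Pc6; b8: attacked by Bc7.
Legal moves for Black: none.
Not in check and no legal moves → stalemate.

stalemate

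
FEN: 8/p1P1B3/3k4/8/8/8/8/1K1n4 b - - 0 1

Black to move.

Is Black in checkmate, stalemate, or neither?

neither

Black to move; black king on d6.
In check: yes, from the white bishop on e7.
Legal moves for Black: Kxe7, Kd7, Kxc7, Ke6, Kc6, Ke5, Kd5.
Black is in check but has 7 legal moves → neither.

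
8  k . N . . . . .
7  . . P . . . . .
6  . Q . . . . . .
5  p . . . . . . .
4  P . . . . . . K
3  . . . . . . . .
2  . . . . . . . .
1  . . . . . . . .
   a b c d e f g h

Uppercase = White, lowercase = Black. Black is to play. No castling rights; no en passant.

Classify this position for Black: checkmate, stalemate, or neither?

Black to move; black king on a8.
In check: no.
King squares — a7: attacked by Qb6; b7: attacked by Qb6; b8: attacked by Qb6.
Legal moves for Black: none.
Not in check and no legal moves → stalemate.

stalemate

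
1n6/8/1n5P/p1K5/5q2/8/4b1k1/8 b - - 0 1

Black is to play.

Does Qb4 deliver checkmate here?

After Qb4: white king on c5; in check: yes, from the black queen on b4.
King squares — b4: attacked by Pa5; c4: attacked by Be2; d4: attacked by Qb4; b5: attacked by Be2; d5: attacked by Nb6; b6: attacked by Qb4; c6: attacked by Nb8; d6: attacked by Qb4.
White has no legal moves → checkmate.

yes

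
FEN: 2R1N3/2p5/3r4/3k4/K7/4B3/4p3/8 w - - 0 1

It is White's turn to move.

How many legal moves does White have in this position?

White to move; king on a4.
In check: no.
Legal moves: Ng7, Nxc7+, Nf6+, Nxd6, Rd8, Rb8, Ra8, Rxc7, Kb5, Ka5, Kb4, Kb3, Ka3, Ba7, Bh6, Bb6, Bg5, Bc5, Bf4, Bd4, Bf2, Bd2, Bg1, Bc1.
Count: 24.

24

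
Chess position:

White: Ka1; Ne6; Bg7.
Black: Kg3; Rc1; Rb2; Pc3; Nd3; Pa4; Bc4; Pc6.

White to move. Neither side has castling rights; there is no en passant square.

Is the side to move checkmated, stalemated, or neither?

checkmate

White to move; white king on a1.
In check: yes, from the black rook on c1.
King squares — b1: attacked by Rc1; a2: attacked by Rb2; b2: attacked by Pc3.
Legal moves for White: none.
In check with no legal moves → checkmate.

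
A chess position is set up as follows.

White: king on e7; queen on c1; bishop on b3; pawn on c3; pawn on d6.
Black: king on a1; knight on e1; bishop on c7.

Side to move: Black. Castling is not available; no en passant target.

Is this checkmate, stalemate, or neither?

checkmate

Black to move; black king on a1.
In check: yes, from the white queen on c1.
King squares — b1: attacked by Qc1; a2: attacked by Bb3; b2: attacked by Qc1.
Legal moves for Black: none.
In check with no legal moves → checkmate.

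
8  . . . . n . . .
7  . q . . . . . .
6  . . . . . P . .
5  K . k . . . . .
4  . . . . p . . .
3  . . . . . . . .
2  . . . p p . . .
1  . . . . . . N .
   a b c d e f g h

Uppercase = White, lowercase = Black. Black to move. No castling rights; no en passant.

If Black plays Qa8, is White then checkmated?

yes

After Qa8: white king on a5; in check: yes, from the black queen on a8.
King squares — a4: attacked by Qa8; b4: attacked by Kc5; b5: attacked by Kc5; a6: attacked by Qa8; b6: attacked by Kc5.
White has no legal moves → checkmate.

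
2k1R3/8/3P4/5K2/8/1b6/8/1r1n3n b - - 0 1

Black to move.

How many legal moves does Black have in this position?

Black to move; king on c8.
In check: yes, from the white rook on e8.
Legal moves: Kd7, Kb7.
Count: 2.

2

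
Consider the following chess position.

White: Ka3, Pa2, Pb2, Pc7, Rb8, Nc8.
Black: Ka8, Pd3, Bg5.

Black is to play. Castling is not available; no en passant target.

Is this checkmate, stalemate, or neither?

Black to move; black king on a8.
In check: yes, from the white rook on b8.
King squares — a7: attacked by Nc8; b7: attacked by Rb8; b8: attacked by Pc7.
Legal moves for Black: none.
In check with no legal moves → checkmate.

checkmate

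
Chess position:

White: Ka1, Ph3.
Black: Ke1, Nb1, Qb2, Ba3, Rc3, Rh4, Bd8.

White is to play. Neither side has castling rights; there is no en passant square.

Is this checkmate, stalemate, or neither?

checkmate

White to move; white king on a1.
In check: yes, from the black queen on b2.
King squares — b1: attacked by Qb2; a2: attacked by Qb2; b2: attacked by Ba3.
Legal moves for White: none.
In check with no legal moves → checkmate.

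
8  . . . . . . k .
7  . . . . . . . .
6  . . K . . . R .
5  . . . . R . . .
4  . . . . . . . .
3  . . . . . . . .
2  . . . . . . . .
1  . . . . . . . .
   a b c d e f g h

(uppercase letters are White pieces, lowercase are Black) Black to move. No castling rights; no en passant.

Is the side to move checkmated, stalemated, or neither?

neither

Black to move; black king on g8.
In check: yes, from the white rook on g6.
Legal moves for Black: Kh8, Kf8, Kh7, Kf7.
Black is in check but has 4 legal moves → neither.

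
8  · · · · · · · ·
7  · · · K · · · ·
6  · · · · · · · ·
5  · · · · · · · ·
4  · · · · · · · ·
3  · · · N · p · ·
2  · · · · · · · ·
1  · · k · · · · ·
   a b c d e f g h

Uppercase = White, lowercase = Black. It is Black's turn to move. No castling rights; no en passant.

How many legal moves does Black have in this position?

4

Black to move; king on c1.
In check: yes, from the white knight on d3.
Legal moves: Kd2, Kc2, Kd1, Kb1.
Count: 4.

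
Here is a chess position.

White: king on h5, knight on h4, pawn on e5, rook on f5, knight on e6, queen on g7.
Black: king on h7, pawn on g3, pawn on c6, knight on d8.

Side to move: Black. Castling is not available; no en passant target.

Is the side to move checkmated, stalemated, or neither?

Black to move; black king on h7.
In check: yes, from the white queen on g7.
King squares — g6: attacked by Nh4; h6: attacked by Kh5; g7: attacked by Ne6; g8: attacked by Qg7; h8: attacked by Qg7.
Legal moves for Black: none.
In check with no legal moves → checkmate.

checkmate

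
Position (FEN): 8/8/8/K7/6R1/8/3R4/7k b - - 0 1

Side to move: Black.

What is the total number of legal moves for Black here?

Black to move; king on h1.
In check: no.
Legal moves: none.
Count: 0.

0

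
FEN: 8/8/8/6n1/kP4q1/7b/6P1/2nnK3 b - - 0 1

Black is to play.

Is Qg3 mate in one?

After Qg3: white king on e1; in check: yes, from the black queen on g3.
White has 3 legal replies: Kd2, Kf1, Kxd1.
In check but a legal move exists → not checkmate.

no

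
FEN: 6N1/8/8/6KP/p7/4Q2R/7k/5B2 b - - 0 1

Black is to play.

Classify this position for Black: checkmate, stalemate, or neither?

checkmate

Black to move; black king on h2.
In check: yes, from the white rook on h3.
King squares — g1: attacked by Qe3; h1: attacked by Rh3; g2: attacked by Bf1; g3: attacked by Qe3; h3: attacked by Bf1.
Legal moves for Black: none.
In check with no legal moves → checkmate.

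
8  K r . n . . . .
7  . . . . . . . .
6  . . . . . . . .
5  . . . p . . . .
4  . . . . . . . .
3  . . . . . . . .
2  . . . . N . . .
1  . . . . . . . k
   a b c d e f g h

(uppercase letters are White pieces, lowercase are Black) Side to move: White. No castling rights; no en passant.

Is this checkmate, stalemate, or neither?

White to move; white king on a8.
In check: yes, from the black rook on b8.
King squares — a7: available; b7: attacked by Rb8; b8: available.
Legal moves for White: Kxb8, Ka7.
White is in check but has 2 legal moves → neither.

neither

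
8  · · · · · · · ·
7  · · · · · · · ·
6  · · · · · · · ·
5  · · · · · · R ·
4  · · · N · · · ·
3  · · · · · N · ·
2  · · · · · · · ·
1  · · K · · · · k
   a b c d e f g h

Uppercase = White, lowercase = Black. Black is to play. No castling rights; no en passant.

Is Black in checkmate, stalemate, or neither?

Black to move; black king on h1.
In check: no.
King squares — g1: attacked by Nf3; g2: attacked by Rg5; h2: attacked by Nf3.
Legal moves for Black: none.
Not in check and no legal moves → stalemate.

stalemate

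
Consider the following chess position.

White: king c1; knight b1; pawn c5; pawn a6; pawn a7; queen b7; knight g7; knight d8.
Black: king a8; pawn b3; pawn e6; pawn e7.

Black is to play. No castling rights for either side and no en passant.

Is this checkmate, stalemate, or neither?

checkmate

Black to move; black king on a8.
In check: yes, from the white queen on b7.
King squares — a7: attacked by Qb7; b7: attacked by Pa6; b8: attacked by Pa7.
Legal moves for Black: none.
In check with no legal moves → checkmate.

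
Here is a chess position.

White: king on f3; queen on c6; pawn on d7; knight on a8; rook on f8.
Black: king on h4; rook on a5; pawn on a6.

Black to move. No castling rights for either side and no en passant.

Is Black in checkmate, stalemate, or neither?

neither

Black to move; black king on h4.
In check: no.
Legal moves for Black: Rh5, Rg5, Rf5+, Re5, Rd5, Rc5, Rb5, Ra4, Ra3+, Ra2, Ra1, Kh5, Kg5, Kh3.
Black has 14 legal moves and is not in check → neither.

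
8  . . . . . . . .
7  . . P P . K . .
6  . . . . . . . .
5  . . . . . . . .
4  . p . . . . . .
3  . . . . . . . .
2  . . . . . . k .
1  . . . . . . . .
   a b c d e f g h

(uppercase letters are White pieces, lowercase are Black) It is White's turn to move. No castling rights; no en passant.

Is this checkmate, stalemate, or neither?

neither

White to move; white king on f7.
In check: no.
Legal moves for White: Kg8, Kf8, Ke8, Kg7, Ke7, Kg6, Kf6, Ke6, d8=Q, d8=R, d8=B, d8=N, c8=Q, c8=R, c8=B, c8=N.
White has 16 legal moves and is not in check → neither.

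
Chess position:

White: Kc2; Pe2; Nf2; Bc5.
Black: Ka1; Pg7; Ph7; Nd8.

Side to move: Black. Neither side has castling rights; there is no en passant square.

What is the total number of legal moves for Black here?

Black to move; king on a1.
In check: no.
Legal moves: Nf7, Nb7, Ne6, Nc6, Ka2, h6, g6, h5, g5.
Count: 9.

9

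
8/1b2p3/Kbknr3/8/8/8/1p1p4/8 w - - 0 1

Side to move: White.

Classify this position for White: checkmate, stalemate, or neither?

White to move; white king on a6.
In check: yes, from the black bishop on b7.
King squares — a5: attacked by Bb6; b5: attacked by Kc6; b6: attacked by Kc6; a7: attacked by Bb6; b7: attacked by Kc6.
Legal moves for White: none.
In check with no legal moves → checkmate.

checkmate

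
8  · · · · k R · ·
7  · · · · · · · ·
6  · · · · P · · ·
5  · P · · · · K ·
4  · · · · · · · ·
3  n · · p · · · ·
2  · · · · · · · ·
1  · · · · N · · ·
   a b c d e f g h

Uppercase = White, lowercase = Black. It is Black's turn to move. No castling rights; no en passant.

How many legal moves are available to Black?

Black to move; king on e8.
In check: yes, from the white rook on f8.
Legal moves: Kxf8, Ke7.
Count: 2.

2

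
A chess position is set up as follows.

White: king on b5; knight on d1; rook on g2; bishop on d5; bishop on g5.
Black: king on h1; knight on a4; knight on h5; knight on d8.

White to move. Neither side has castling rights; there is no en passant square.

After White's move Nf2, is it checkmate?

After Nf2: black king on h1; in check: yes, from the white knight on f2.
King squares — g1: attacked by Rg2; g2: attacked by Bd5; h2: attacked by Rg2.
Black has no legal moves → checkmate.

yes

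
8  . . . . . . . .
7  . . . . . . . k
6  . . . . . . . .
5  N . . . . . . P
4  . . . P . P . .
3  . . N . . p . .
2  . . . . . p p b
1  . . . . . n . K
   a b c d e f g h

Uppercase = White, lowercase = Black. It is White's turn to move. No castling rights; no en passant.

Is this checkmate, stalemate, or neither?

checkmate

White to move; white king on h1.
In check: yes, from the black pawn on g2.
King squares — g1: attacked by Pf2; g2: attacked by Pf3; h2: attacked by Nf1.
Legal moves for White: none.
In check with no legal moves → checkmate.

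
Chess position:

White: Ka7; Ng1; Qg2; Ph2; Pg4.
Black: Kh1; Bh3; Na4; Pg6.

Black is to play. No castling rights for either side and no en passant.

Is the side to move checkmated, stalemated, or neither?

neither

Black to move; black king on h1.
In check: yes, from the white queen on g2.
Legal moves for Black: Kxg2, Bxg2.
Black is in check but has 2 legal moves → neither.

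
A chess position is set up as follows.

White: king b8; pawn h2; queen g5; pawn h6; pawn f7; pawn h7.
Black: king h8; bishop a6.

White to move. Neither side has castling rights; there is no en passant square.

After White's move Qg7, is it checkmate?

After Qg7: black king on h8; in check: yes, from the white queen on g7.
King squares — g7: attacked by Ph6; h7: attacked by Qg7; g8: attacked by Pf7.
Black has no legal moves → checkmate.

yes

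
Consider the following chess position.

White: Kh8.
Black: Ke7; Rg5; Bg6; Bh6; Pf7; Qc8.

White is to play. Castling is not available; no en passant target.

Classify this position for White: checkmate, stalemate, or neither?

checkmate

White to move; white king on h8.
In check: yes, from the black queen on c8.
King squares — g7: attacked by Bh6; h7: attacked by Bg6; g8: attacked by Qc8.
Legal moves for White: none.
In check with no legal moves → checkmate.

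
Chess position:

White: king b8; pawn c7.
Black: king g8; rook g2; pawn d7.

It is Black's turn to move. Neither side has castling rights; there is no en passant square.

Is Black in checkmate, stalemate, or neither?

neither

Black to move; black king on g8.
In check: no.
Legal moves for Black include: Kh8, Kf8, Kh7, Kg7, Kf7, Rg7, Rg6, Rg5, Rg4, Rg3, Rh2, Rf2, Re2, Rd2, Rc2, Rb2+, Ra2, Rg1, ... (list truncated; more exist).
Black has legal moves and is not in check → neither.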